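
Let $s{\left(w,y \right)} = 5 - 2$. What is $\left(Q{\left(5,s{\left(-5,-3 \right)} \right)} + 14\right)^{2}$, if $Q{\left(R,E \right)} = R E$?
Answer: $841$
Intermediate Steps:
$s{\left(w,y \right)} = 3$ ($s{\left(w,y \right)} = 5 - 2 = 3$)
$Q{\left(R,E \right)} = E R$
$\left(Q{\left(5,s{\left(-5,-3 \right)} \right)} + 14\right)^{2} = \left(3 \cdot 5 + 14\right)^{2} = \left(15 + 14\right)^{2} = 29^{2} = 841$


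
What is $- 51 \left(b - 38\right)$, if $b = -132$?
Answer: $8670$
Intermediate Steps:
$- 51 \left(b - 38\right) = - 51 \left(-132 - 38\right) = \left(-51\right) \left(-170\right) = 8670$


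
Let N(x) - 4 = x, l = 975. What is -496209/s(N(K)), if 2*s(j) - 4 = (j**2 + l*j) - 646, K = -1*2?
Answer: -496209/656 ≈ -756.42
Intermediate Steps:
K = -2
N(x) = 4 + x
s(j) = -321 + j**2/2 + 975*j/2 (s(j) = 2 + ((j**2 + 975*j) - 646)/2 = 2 + (-646 + j**2 + 975*j)/2 = 2 + (-323 + j**2/2 + 975*j/2) = -321 + j**2/2 + 975*j/2)
-496209/s(N(K)) = -496209/(-321 + (4 - 2)**2/2 + 975*(4 - 2)/2) = -496209/(-321 + (1/2)*2**2 + (975/2)*2) = -496209/(-321 + (1/2)*4 + 975) = -496209/(-321 + 2 + 975) = -496209/656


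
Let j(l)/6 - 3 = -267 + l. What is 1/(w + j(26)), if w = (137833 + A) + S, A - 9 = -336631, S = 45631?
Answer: -1/154586 ≈ -6.4689e-6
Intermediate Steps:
A = -336622 (A = 9 - 336631 = -336622)
j(l) = -1584 + 6*l (j(l) = 18 + 6*(-267 + l) = 18 + (-1602 + 6*l) = -1584 + 6*l)
w = -153158 (w = (137833 - 336622) + 45631 = -198789 + 45631 = -153158)
1/(w + j(26)) = 1/(-153158 + (-1584 + 6*26)) = 1/(-153158 + (-1584 + 156)) = 1/(-153158 - 1428) = 1/(-154586) = -1/154586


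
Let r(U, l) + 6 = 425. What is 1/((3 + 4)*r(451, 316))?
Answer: 1/2933 ≈ 0.00034095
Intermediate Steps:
r(U, l) = 419 (r(U, l) = -6 + 425 = 419)
1/((3 + 4)*r(451, 316)) = 1/((3 + 4)*419) = 1/(7*419) = 1/2933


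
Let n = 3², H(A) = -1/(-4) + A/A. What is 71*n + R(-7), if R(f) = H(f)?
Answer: 2561/4 ≈ 640.25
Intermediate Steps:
H(A) = 5/4 (H(A) = -1*(-¼) + 1 = ¼ + 1 = 5/4)
R(f) = 5/4
n = 9
71*n + R(-7) = 71*9 + 5/4 = 639 + 5/4 = 2561/4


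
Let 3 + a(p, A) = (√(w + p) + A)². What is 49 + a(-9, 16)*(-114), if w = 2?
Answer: -27995 - 3648*I*√7 ≈ -27995.0 - 9651.7*I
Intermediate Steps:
a(p, A) = -3 + (A + √(2 + p))² (a(p, A) = -3 + (√(2 + p) + A)² = -3 + (A + √(2 + p))²)
49 + a(-9, 16)*(-114) = 49 + (-3 + (16 + √(2 - 9))²)*(-114) = 49 + (-3 + (16 + √(-7))²)*(-114) = 49 + (-3 + (16 + I*√7)²)*(-114) = 49 + (342 - 114*(16 + I*√7)²) = 391 - 114*(16 + I*√7)²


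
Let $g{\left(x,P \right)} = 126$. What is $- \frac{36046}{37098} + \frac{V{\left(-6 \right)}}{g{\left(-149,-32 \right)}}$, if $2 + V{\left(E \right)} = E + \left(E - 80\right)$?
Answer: $- \frac{223028}{129843} \approx -1.7177$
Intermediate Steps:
$V{\left(E \right)} = -82 + 2 E$ ($V{\left(E \right)} = -2 + \left(E + \left(E - 80\right)\right) = -2 + \left(E + \left(-80 + E\right)\right) = -2 + \left(-80 + 2 E\right) = -82 + 2 E$)
$- \frac{36046}{37098} + \frac{V{\left(-6 \right)}}{g{\left(-149,-32 \right)}} = - \frac{36046}{37098} + \frac{-82 + 2 \left(-6\right)}{126} = \left(-36046\right) \frac{1}{37098} + \left(-82 - 12\right) \frac{1}{126} = - \frac{18023}{18549} - \frac{47}{63} = - \frac{223028}{129843}$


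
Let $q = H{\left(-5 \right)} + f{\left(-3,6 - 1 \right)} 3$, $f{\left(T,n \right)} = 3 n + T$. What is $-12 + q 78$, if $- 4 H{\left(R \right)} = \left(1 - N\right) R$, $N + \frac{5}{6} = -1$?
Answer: $\frac{12289}{4} \approx 3072.3$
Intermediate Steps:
$N = - \frac{11}{6}$ ($N = - \frac{5}{6} - 1 = - \frac{11}{6} \approx -1.8333$)
$f{\left(T,n \right)} = T + 3 n$
$H{\left(R \right)} = - \frac{17 R}{24}$ ($H{\left(R \right)} = - \frac{\left(1 - - \frac{11}{6}\right) R}{4} = - \frac{\left(1 + \frac{11}{6}\right) R}{4} = - \frac{\frac{17}{6} R}{4} = - \frac{17 R}{24}$)
$q = \frac{949}{24}$ ($q = \left(- \frac{17}{24}\right) \left(-5\right) + \left(-3 + 3 \left(6 - 1\right)\right) 3 = \frac{85}{24} + \left(-3 + 3 \cdot 5\right) 3 = \frac{85}{24} + \left(-3 + 15\right) 3 = \frac{85}{24} + 12 \cdot 3 = \frac{85}{24} + 36 = \frac{949}{24} \approx 39.542$)
$-12 + q 78 = -12 + \frac{949}{24} \cdot 78 = -12 + \frac{12337}{4} = \frac{12289}{4}$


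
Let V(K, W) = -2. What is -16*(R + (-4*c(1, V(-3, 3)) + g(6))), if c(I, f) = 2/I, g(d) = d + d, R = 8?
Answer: -192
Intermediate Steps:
g(d) = 2*d
-16*(R + (-4*c(1, V(-3, 3)) + g(6))) = -16*(8 + (-8/1 + 2*6)) = -16*(8 + (-8 + 12)) = -16*(8 + 4) = -16*12 = -192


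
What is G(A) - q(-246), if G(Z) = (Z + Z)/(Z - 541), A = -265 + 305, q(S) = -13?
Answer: 6433/501 ≈ 12.840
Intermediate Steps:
A = 40
G(Z) = 2*Z/(-541 + Z) (G(Z) = (2*Z)/(-541 + Z) = 2*Z/(-541 + Z))
G(A) - q(-246) = 2*40/(-541 + 40) - 1*(-13) = 2*40/(-501) + 13 = 2*40*(-1/501) + 13 = -80/501 + 13 = 6433/501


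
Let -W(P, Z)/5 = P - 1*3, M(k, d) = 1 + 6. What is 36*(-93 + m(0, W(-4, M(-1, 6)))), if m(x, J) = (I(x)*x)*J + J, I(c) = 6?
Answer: -2088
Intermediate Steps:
M(k, d) = 7
W(P, Z) = 15 - 5*P (W(P, Z) = -5*(P - 1*3) = -5*(P - 3) = -5*(-3 + P) = 15 - 5*P)
m(x, J) = J + 6*J*x (m(x, J) = (6*x)*J + J = 6*J*x + J = J + 6*J*x)
36*(-93 + m(0, W(-4, M(-1, 6)))) = 36*(-93 + (15 - 5*(-4))*(1 + 6*0)) = 36*(-93 + (15 + 20)*(1 + 0)) = 36*(-93 + 35*1) = 36*(-93 + 35) = 36*(-58) = -2088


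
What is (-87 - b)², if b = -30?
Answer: 3249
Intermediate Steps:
(-87 - b)² = (-87 - 1*(-30))² = (-87 + 30)² = (-57)² = 3249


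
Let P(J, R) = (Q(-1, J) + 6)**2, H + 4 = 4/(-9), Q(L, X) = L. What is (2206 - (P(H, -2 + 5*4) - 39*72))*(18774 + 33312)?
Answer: 259857054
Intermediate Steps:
H = -40/9 (H = -4 + 4/(-9) = -4 + 4*(-1/9) = -4 - 4/9 = -40/9 ≈ -4.4444)
P(J, R) = 25 (P(J, R) = (-1 + 6)**2 = 5**2 = 25)
(2206 - (P(H, -2 + 5*4) - 39*72))*(18774 + 33312) = (2206 - (25 - 39*72))*(18774 + 33312) = (2206 - (25 - 2808))*52086 = (2206 - 1*(-2783))*52086 = (2206 + 2783)*52086 = 4989*52086 = 259857054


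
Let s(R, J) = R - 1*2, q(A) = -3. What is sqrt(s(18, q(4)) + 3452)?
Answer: 34*sqrt(3) ≈ 58.890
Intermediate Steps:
s(R, J) = -2 + R (s(R, J) = R - 2 = -2 + R)
sqrt(s(18, q(4)) + 3452) = sqrt((-2 + 18) + 3452) = sqrt(16 + 3452) = sqrt(3468) = 34*sqrt(3)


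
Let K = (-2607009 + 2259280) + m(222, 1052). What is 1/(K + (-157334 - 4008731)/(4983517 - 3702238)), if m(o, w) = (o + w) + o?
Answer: -1281279/443625238072 ≈ -2.8882e-6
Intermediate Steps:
m(o, w) = w + 2*o
K = -346233 (K = (-2607009 + 2259280) + (1052 + 2*222) = -347729 + (1052 + 444) = -347729 + 1496 = -346233)
1/(K + (-157334 - 4008731)/(4983517 - 3702238)) = 1/(-346233 + (-157334 - 4008731)/(4983517 - 3702238)) = 1/(-346233 - 4166065/1281279) = 1/(-443625238072/1281279) = -1281279/443625238072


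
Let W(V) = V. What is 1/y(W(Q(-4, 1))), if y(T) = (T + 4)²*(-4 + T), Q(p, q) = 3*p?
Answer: -1/1024 ≈ -0.00097656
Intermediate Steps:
y(T) = (4 + T)²*(-4 + T)
1/y(W(Q(-4, 1))) = 1/((4 + 3*(-4))²*(-4 + 3*(-4))) = 1/((4 - 12)²*(-4 - 12)) = 1/((-8)²*(-16)) = 1/(64*(-16)) = 1/(-1024) = -1/1024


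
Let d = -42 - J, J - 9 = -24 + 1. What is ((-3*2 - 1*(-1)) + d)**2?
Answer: 1089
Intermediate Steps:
J = -14 (J = 9 + (-24 + 1) = 9 - 23 = -14)
d = -28 (d = -42 - 1*(-14) = -42 + 14 = -28)
((-3*2 - 1*(-1)) + d)**2 = ((-3*2 - 1*(-1)) - 28)**2 = ((-6 + 1) - 28)**2 = (-5 - 28)**2 = (-33)**2 = 1089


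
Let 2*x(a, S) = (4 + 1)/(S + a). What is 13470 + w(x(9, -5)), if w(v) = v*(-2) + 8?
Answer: 53907/4 ≈ 13477.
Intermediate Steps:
x(a, S) = 5/(2*(S + a)) (x(a, S) = ((4 + 1)/(S + a))/2 = (5/(S + a))/2 = 5/(2*(S + a)))
w(v) = 8 - 2*v (w(v) = -2*v + 8 = 8 - 2*v)
13470 + w(x(9, -5)) = 13470 + (8 - 5/(-5 + 9)) = 13470 + (8 - 5/4) = 13470 + 27/4 = 53907/4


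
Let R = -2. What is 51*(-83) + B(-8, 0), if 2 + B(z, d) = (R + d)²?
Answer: -4231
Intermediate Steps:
B(z, d) = -2 + (-2 + d)²
51*(-83) + B(-8, 0) = 51*(-83) + (-2 + (-2 + 0)²) = -4233 + (-2 + (-2)²) = -4233 + (-2 + 4) = -4233 + 2 = -4231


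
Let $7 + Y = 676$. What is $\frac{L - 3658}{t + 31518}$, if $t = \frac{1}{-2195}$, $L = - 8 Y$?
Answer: $- \frac{19776950}{69182009} \approx -0.28587$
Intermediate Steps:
$Y = 669$ ($Y = -7 + 676 = 669$)
$L = -5352$ ($L = \left(-8\right) 669 = -5352$)
$t = - \frac{1}{2195} \approx -0.00045558$
$\frac{L - 3658}{t + 31518} = \frac{-5352 - 3658}{- \frac{1}{2195} + 31518} = - \frac{9010}{\frac{69182009}{2195}} = \left(-9010\right) \frac{2195}{69182009} = - \frac{19776950}{69182009}$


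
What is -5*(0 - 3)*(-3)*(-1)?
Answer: 45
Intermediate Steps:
-5*(0 - 3)*(-3)*(-1) = -(-15)*(-3)*(-1) = -5*9*(-1) = -45*(-1) = 45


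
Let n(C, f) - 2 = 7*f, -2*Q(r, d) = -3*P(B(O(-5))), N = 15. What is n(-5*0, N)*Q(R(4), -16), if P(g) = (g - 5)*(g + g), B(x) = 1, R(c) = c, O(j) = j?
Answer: -1284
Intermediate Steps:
P(g) = 2*g*(-5 + g) (P(g) = (-5 + g)*(2*g) = 2*g*(-5 + g))
Q(r, d) = -12 (Q(r, d) = -(-3)*2*1*(-5 + 1)/2 = -(-3)*2*1*(-4)/2 = -(-3)*(-8)/2 = -½*24 = -12)
n(C, f) = 2 + 7*f
n(-5*0, N)*Q(R(4), -16) = (2 + 7*15)*(-12) = (2 + 105)*(-12) = 107*(-12) = -1284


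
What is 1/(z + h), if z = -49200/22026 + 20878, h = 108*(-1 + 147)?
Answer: 3671/134519266 ≈ 2.7290e-5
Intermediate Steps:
h = 15768 (h = 108*146 = 15768)
z = 76634938/3671 (z = -49200*1/22026 + 20878 = -8200/3671 + 20878 = 76634938/3671 ≈ 20876.)
1/(z + h) = 1/(76634938/3671 + 15768) = 1/(134519266/3671) = 3671/134519266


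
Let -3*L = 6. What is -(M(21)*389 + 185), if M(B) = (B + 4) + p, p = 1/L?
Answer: -19431/2 ≈ -9715.5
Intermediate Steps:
L = -2 (L = -⅓*6 = -2)
p = -½ (p = 1/(-2) = -½ ≈ -0.50000)
M(B) = 7/2 + B (M(B) = (B + 4) - ½ = (4 + B) - ½ = 7/2 + B)
-(M(21)*389 + 185) = -((7/2 + 21)*389 + 185) = -((49/2)*389 + 185) = -(19061/2 + 185) = -1*19431/2 = -19431/2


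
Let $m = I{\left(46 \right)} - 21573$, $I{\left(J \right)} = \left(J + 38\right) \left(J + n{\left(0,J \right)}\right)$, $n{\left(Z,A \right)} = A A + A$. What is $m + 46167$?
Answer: $210066$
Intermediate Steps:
$n{\left(Z,A \right)} = A + A^{2}$ ($n{\left(Z,A \right)} = A^{2} + A = A + A^{2}$)
$I{\left(J \right)} = \left(38 + J\right) \left(J + J \left(1 + J\right)\right)$ ($I{\left(J \right)} = \left(J + 38\right) \left(J + J \left(1 + J\right)\right) = \left(38 + J\right) \left(J + J \left(1 + J\right)\right)$)
$m = 163899$ ($m = 46 \left(76 + 46^{2} + 40 \cdot 46\right) - 21573 = 46 \left(76 + 2116 + 1840\right) - 21573 = 46 \cdot 4032 - 21573 = 185472 - 21573 = 163899$)
$m + 46167 = 163899 + 46167 = 210066$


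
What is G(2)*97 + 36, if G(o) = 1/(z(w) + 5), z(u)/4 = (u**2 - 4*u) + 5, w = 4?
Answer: 997/25 ≈ 39.880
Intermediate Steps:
z(u) = 20 - 16*u + 4*u**2 (z(u) = 4*((u**2 - 4*u) + 5) = 4*(5 + u**2 - 4*u) = 20 - 16*u + 4*u**2)
G(o) = 1/25 (G(o) = 1/((20 - 16*4 + 4*4**2) + 5) = 1/((20 - 64 + 4*16) + 5) = 1/((20 - 64 + 64) + 5) = 1/(20 + 5) = 1/25)
G(2)*97 + 36 = (1/25)*97 + 36 = 97/25 + 36 = 997/25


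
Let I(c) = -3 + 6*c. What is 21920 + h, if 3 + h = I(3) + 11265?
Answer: 33197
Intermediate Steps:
h = 11277 (h = -3 + ((-3 + 6*3) + 11265) = -3 + ((-3 + 18) + 11265) = -3 + (15 + 11265) = -3 + 11280 = 11277)
21920 + h = 21920 + 11277 = 33197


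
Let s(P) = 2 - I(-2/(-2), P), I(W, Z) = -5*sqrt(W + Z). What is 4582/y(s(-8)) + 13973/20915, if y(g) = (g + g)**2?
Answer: (-484691*I + 6280*sqrt(7))/(470*(20*sqrt(7) + 171*I)) ≈ -5.4454 - 1.8918*I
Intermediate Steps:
s(P) = 2 + 5*sqrt(1 + P) (s(P) = 2 - (-5)*sqrt(-2/(-2) + P) = 2 - (-5)*sqrt(-2*(-1/2) + P) = 2 - (-5)*sqrt(1 + P) = 2 + 5*sqrt(1 + P))
y(g) = 4*g**2 (y(g) = (2*g)**2 = 4*g**2)
4582/y(s(-8)) + 13973/20915 = 4582/((4*(2 + 5*sqrt(1 - 8))**2)) + 13973/20915 = 4582/((4*(2 + 5*sqrt(-7))**2)) + 13973*(1/20915) = 4582/((4*(2 + 5*(I*sqrt(7)))**2)) + 157/235 = 4582/((4*(2 + 5*I*sqrt(7))**2)) + 157/235 = 4582*(1/(4*(2 + 5*I*sqrt(7))**2)) + 157/235 = 2291/(2*(2 + 5*I*sqrt(7))**2) + 157/235 = 157/235 + 2291/(2*(2 + 5*I*sqrt(7))**2)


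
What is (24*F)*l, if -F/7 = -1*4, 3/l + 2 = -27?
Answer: -2016/29 ≈ -69.517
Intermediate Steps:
l = -3/29 (l = 3/(-2 - 27) = 3/(-29) = 3*(-1/29) = -3/29 ≈ -0.10345)
F = 28 (F = -(-7)*4 = -7*(-4) = 28)
(24*F)*l = (24*28)*(-3/29) = 672*(-3/29) = -2016/29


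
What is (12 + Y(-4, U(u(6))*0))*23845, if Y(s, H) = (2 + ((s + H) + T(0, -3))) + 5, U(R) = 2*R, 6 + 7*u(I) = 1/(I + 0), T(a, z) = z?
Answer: 286140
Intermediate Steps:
u(I) = -6/7 + 1/(7*I) (u(I) = -6/7 + 1/(7*(I + 0)) = -6/7 + 1/(7*I))
Y(s, H) = 4 + H + s (Y(s, H) = (2 + ((s + H) - 3)) + 5 = (2 + ((H + s) - 3)) + 5 = (2 + (-3 + H + s)) + 5 = (-1 + H + s) + 5 = 4 + H + s)
(12 + Y(-4, U(u(6))*0))*23845 = (12 + (4 + (2*((1/7)*(1 - 6*6)/6))*0 - 4))*23845 = (12 + (4 + (2*((1/7)*(1/6)*(1 - 36)))*0 - 4))*23845 = (12 + (4 + (2*((1/7)*(1/6)*(-35)))*0 - 4))*23845 = (12 + (4 + (2*(-5/6))*0 - 4))*23845 = (12 + (4 - 5/3*0 - 4))*23845 = (12 + (4 + 0 - 4))*23845 = (12 + 0)*23845 = 12*23845 = 286140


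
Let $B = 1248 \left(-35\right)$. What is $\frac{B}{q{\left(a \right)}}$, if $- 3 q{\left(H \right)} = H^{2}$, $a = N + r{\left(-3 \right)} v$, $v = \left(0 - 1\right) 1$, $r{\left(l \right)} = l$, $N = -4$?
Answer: $131040$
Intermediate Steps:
$v = -1$ ($v = \left(-1\right) 1 = -1$)
$a = -1$ ($a = -4 - -3 = -4 + 3 = -1$)
$B = -43680$
$q{\left(H \right)} = - \frac{H^{2}}{3}$
$\frac{B}{q{\left(a \right)}} = - \frac{43680}{\left(- \frac{1}{3}\right) \left(-1\right)^{2}} = - \frac{43680}{\left(- \frac{1}{3}\right) 1} = - \frac{43680}{- \frac{1}{3}} = \left(-43680\right) \left(-3\right) = 131040$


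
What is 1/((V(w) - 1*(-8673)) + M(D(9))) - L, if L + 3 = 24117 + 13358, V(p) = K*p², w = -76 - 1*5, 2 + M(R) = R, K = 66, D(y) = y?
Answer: -16551607231/441706 ≈ -37472.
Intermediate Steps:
M(R) = -2 + R
w = -81 (w = -76 - 5 = -81)
V(p) = 66*p²
L = 37472 (L = -3 + (24117 + 13358) = -3 + 37475 = 37472)
1/((V(w) - 1*(-8673)) + M(D(9))) - L = 1/((66*(-81)² - 1*(-8673)) + (-2 + 9)) - 1*37472 = 1/((66*6561 + 8673) + 7) - 37472 = 1/((433026 + 8673) + 7) - 37472 = 1/(441699 + 7) - 37472 = 1/441706 - 37472 = -16551607231/441706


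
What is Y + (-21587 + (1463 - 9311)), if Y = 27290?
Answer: -2145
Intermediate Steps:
Y + (-21587 + (1463 - 9311)) = 27290 + (-21587 + (1463 - 9311)) = 27290 + (-21587 - 7848) = 27290 - 29435 = -2145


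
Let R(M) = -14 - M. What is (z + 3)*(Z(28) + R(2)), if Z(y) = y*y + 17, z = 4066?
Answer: 3194165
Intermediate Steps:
Z(y) = 17 + y**2 (Z(y) = y**2 + 17 = 17 + y**2)
(z + 3)*(Z(28) + R(2)) = (4066 + 3)*((17 + 28**2) + (-14 - 1*2)) = 4069*((17 + 784) + (-14 - 2)) = 4069*(801 - 16) = 4069*785 = 3194165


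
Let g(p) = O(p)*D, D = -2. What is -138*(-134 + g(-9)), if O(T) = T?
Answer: 16008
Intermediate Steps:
g(p) = -2*p (g(p) = p*(-2) = -2*p)
-138*(-134 + g(-9)) = -138*(-134 - 2*(-9)) = -138*(-134 + 18) = -138*(-116) = 16008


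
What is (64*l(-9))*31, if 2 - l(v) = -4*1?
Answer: 11904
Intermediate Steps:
l(v) = 6 (l(v) = 2 - (-4) = 2 - 1*(-4) = 2 + 4 = 6)
(64*l(-9))*31 = (64*6)*31 = 384*31 = 11904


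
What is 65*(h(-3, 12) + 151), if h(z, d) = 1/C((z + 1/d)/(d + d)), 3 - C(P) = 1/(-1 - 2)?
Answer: 19669/2 ≈ 9834.5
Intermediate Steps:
C(P) = 10/3 (C(P) = 3 - 1/(-1 - 2) = 3 - 1/(-3) = 3 - 1*(-⅓) = 3 + ⅓ = 10/3)
h(z, d) = 3/10 (h(z, d) = 1/(10/3) = 3/10)
65*(h(-3, 12) + 151) = 65*(3/10 + 151) = 65*(1513/10) = 19669/2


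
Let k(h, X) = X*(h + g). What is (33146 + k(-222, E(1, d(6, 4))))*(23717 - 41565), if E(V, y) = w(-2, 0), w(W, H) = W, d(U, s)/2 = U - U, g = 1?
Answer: -599478624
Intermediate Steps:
d(U, s) = 0 (d(U, s) = 2*(U - U) = 2*0 = 0)
E(V, y) = -2
k(h, X) = X*(1 + h) (k(h, X) = X*(h + 1) = X*(1 + h))
(33146 + k(-222, E(1, d(6, 4))))*(23717 - 41565) = (33146 - 2*(1 - 222))*(23717 - 41565) = (33146 - 2*(-221))*(-17848) = (33146 + 442)*(-17848) = 33588*(-17848) = -599478624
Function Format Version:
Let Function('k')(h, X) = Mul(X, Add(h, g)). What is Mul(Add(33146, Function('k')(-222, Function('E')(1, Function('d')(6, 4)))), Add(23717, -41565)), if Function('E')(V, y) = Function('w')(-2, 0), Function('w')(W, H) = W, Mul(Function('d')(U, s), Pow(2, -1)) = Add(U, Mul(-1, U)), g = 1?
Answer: -599478624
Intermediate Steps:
Function('d')(U, s) = 0 (Function('d')(U, s) = Mul(2, Add(U, Mul(-1, U))) = Mul(2, 0) = 0)
Function('E')(V, y) = -2
Function('k')(h, X) = Mul(X, Add(1, h)) (Function('k')(h, X) = Mul(X, Add(h, 1)) = Mul(X, Add(1, h)))
Mul(Add(33146, Function('k')(-222, Function('E')(1, Function('d')(6, 4)))), Add(23717, -41565)) = Mul(Add(33146, Mul(-2, Add(1, -222))), Add(23717, -41565)) = Mul(Add(33146, Mul(-2, -221)), -17848) = Mul(Add(33146, 442), -17848) = Mul(33588, -17848) = -599478624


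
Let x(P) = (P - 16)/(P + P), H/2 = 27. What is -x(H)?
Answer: -19/54 ≈ -0.35185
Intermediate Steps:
H = 54 (H = 2*27 = 54)
x(P) = (-16 + P)/(2*P) (x(P) = (-16 + P)/((2*P)) = (-16 + P)*(1/(2*P)) = (-16 + P)/(2*P))
-x(H) = -(-16 + 54)/(2*54) = -38/(2*54) = -1*19/54 = -19/54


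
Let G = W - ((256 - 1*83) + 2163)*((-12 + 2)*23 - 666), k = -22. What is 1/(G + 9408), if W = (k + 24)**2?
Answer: 1/2102468 ≈ 4.7563e-7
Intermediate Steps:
W = 4 (W = (-22 + 24)**2 = 2**2 = 4)
G = 2093060 (G = 4 - ((256 - 1*83) + 2163)*((-12 + 2)*23 - 666) = 4 - ((256 - 83) + 2163)*(-10*23 - 666) = 4 - (173 + 2163)*(-230 - 666) = 4 - 2336*(-896) = 4 - 1*(-2093056) = 4 + 2093056 = 2093060)
1/(G + 9408) = 1/(2093060 + 9408) = 1/2102468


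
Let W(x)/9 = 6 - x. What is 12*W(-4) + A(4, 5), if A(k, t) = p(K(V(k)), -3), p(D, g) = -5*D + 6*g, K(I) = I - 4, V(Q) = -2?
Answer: 1092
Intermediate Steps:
W(x) = 54 - 9*x (W(x) = 9*(6 - x) = 54 - 9*x)
K(I) = -4 + I
A(k, t) = 12 (A(k, t) = -5*(-4 - 2) + 6*(-3) = -5*(-6) - 18 = 30 - 18 = 12)
12*W(-4) + A(4, 5) = 12*(54 - 9*(-4)) + 12 = 12*(54 + 36) + 12 = 12*90 + 12 = 1080 + 12 = 1092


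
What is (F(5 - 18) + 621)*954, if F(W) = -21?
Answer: 572400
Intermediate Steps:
(F(5 - 18) + 621)*954 = (-21 + 621)*954 = 600*954 = 572400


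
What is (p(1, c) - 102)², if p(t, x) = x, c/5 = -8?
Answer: 20164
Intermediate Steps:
c = -40 (c = 5*(-8) = -40)
(p(1, c) - 102)² = (-40 - 102)² = (-142)² = 20164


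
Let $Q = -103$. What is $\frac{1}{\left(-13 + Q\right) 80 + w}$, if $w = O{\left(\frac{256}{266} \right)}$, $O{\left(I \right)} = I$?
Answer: $- \frac{133}{1234112} \approx -0.00010777$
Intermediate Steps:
$w = \frac{128}{133}$ ($w = \frac{256}{266} = 256 \cdot \frac{1}{266} = \frac{128}{133} \approx 0.96241$)
$\frac{1}{\left(-13 + Q\right) 80 + w} = \frac{1}{\left(-13 - 103\right) 80 + \frac{128}{133}} = \frac{1}{\left(-116\right) 80 + \frac{128}{133}} = \frac{1}{-9280 + \frac{128}{133}} = \frac{1}{- \frac{1234112}{133}} = - \frac{133}{1234112}$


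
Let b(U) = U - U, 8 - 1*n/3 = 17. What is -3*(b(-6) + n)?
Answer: 81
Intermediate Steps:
n = -27 (n = 24 - 3*17 = 24 - 51 = -27)
b(U) = 0
-3*(b(-6) + n) = -3*(0 - 27) = -3*(-27) = 81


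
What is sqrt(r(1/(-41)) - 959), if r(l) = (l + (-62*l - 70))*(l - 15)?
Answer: sqrt(118265)/41 ≈ 8.3877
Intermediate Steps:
r(l) = (-70 - 61*l)*(-15 + l) (r(l) = (l + (-70 - 62*l))*(-15 + l) = (-70 - 61*l)*(-15 + l))
sqrt(r(1/(-41)) - 959) = sqrt((1050 - 61*(1/(-41))**2 + 845/(-41)) - 959) = sqrt((1050 - 61*(-1/41)**2 + 845*(-1/41)) - 959) = sqrt((1050 - 61*1/1681 - 845/41) - 959) = sqrt((1050 - 61/1681 - 845/41) - 959) = sqrt(1730344/1681 - 959) = sqrt(118265/1681) = sqrt(118265)/41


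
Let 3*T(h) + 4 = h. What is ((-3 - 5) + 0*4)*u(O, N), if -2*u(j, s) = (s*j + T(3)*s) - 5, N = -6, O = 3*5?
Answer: -372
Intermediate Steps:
O = 15
T(h) = -4/3 + h/3
u(j, s) = 5/2 + s/6 - j*s/2 (u(j, s) = -((s*j + (-4/3 + (1/3)*3)*s) - 5)/2 = -((j*s + (-4/3 + 1)*s) - 5)/2 = -((j*s - s/3) - 5)/2 = -((-s/3 + j*s) - 5)/2 = -(-5 - s/3 + j*s)/2 = 5/2 + s/6 - j*s/2)
((-3 - 5) + 0*4)*u(O, N) = ((-3 - 5) + 0*4)*(5/2 + (1/6)*(-6) - 1/2*15*(-6)) = (-8 + 0)*(5/2 - 1 + 45) = -8*93/2 = -372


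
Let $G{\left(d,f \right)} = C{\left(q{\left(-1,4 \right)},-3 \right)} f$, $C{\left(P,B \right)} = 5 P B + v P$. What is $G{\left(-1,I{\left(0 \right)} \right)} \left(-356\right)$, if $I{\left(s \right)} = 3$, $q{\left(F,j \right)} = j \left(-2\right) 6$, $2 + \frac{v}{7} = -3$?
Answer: $-2563200$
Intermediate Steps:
$v = -35$ ($v = -14 + 7 \left(-3\right) = -14 - 21 = -35$)
$q{\left(F,j \right)} = - 12 j$ ($q{\left(F,j \right)} = - 2 j 6 = - 12 j$)
$C{\left(P,B \right)} = - 35 P + 5 B P$ ($C{\left(P,B \right)} = 5 P B - 35 P = 5 B P - 35 P = - 35 P + 5 B P$)
$G{\left(d,f \right)} = 2400 f$ ($G{\left(d,f \right)} = 5 \left(\left(-12\right) 4\right) \left(-7 - 3\right) f = 5 \left(-48\right) \left(-10\right) f = 2400 f$)
$G{\left(-1,I{\left(0 \right)} \right)} \left(-356\right) = 2400 \cdot 3 \left(-356\right) = 7200 \left(-356\right) = -2563200$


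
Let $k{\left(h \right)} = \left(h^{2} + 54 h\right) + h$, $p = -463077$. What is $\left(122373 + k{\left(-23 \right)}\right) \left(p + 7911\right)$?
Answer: $-55365026742$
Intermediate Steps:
$k{\left(h \right)} = h^{2} + 55 h$
$\left(122373 + k{\left(-23 \right)}\right) \left(p + 7911\right) = \left(122373 - 23 \left(55 - 23\right)\right) \left(-463077 + 7911\right) = \left(122373 - 736\right) \left(-455166\right) = 121637 \left(-455166\right) = -55365026742$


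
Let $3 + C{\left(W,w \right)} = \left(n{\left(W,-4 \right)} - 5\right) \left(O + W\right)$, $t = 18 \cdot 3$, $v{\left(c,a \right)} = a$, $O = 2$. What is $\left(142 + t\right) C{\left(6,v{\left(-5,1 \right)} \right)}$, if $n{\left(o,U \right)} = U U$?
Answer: $16660$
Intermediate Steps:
$n{\left(o,U \right)} = U^{2}$
$t = 54$
$C{\left(W,w \right)} = 19 + 11 W$ ($C{\left(W,w \right)} = -3 + \left(\left(-4\right)^{2} - 5\right) \left(2 + W\right) = -3 + \left(16 - 5\right) \left(2 + W\right) = -3 + 11 \left(2 + W\right) = -3 + \left(22 + 11 W\right) = 19 + 11 W$)
$\left(142 + t\right) C{\left(6,v{\left(-5,1 \right)} \right)} = \left(142 + 54\right) \left(19 + 11 \cdot 6\right) = 196 \left(19 + 66\right) = 196 \cdot 85 = 16660$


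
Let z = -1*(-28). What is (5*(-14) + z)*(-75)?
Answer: 3150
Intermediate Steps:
z = 28
(5*(-14) + z)*(-75) = (5*(-14) + 28)*(-75) = (-70 + 28)*(-75) = -42*(-75) = 3150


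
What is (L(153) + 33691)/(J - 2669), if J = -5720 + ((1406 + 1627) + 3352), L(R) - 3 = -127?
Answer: -67/4 ≈ -16.750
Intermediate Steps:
L(R) = -124 (L(R) = 3 - 127 = -124)
J = 665 (J = -5720 + (3033 + 3352) = -5720 + 6385 = 665)
(L(153) + 33691)/(J - 2669) = (-124 + 33691)/(665 - 2669) = 33567/(-2004) = 33567*(-1/2004) = -67/4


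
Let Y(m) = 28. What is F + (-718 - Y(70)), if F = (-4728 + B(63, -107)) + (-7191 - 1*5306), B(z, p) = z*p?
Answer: -24712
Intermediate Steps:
B(z, p) = p*z
F = -23966 (F = (-4728 - 107*63) + (-7191 - 1*5306) = (-4728 - 6741) + (-7191 - 5306) = -11469 - 12497 = -23966)
F + (-718 - Y(70)) = -23966 + (-718 - 1*28) = -23966 + (-718 - 28) = -23966 - 746 = -24712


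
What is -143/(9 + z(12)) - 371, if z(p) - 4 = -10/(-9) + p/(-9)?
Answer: -43952/115 ≈ -382.19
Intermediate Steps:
z(p) = 46/9 - p/9 (z(p) = 4 + (-10/(-9) + p/(-9)) = 4 + (-10*(-1/9) + p*(-1/9)) = 4 + (10/9 - p/9) = 46/9 - p/9)
-143/(9 + z(12)) - 371 = -143/(9 + (46/9 - 1/9*12)) - 371 = -143/(9 + (46/9 - 4/3)) - 371 = -143/(9 + 34/9) - 371 = -143/115/9 - 371 = -143*9/115 - 371 = -1287/115 - 371 = -43952/115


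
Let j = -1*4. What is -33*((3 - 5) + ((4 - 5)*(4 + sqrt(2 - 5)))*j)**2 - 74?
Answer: -4958 - 3696*I*sqrt(3) ≈ -4958.0 - 6401.7*I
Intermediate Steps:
j = -4
-33*((3 - 5) + ((4 - 5)*(4 + sqrt(2 - 5)))*j)**2 - 74 = -33*((3 - 5) + ((4 - 5)*(4 + sqrt(2 - 5)))*(-4))**2 - 74 = -33*(-2 - (4 + sqrt(-3))*(-4))**2 - 74 = -33*(-2 - (4 + I*sqrt(3))*(-4))**2 - 74 = -33*(-2 + (-4 - I*sqrt(3))*(-4))**2 - 74 = -33*(-2 + (16 + 4*I*sqrt(3)))**2 - 74 = -33*(14 + 4*I*sqrt(3))**2 - 74 = -74 - 33*(14 + 4*I*sqrt(3))**2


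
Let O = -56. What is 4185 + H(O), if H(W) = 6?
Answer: 4191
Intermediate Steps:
4185 + H(O) = 4185 + 6 = 4191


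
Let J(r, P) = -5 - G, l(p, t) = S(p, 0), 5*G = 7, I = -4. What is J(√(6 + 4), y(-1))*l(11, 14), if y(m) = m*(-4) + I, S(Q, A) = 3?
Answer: -96/5 ≈ -19.200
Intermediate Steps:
G = 7/5 (G = (⅕)*7 = 7/5 ≈ 1.4000)
y(m) = -4 - 4*m (y(m) = m*(-4) - 4 = -4*m - 4 = -4 - 4*m)
l(p, t) = 3
J(r, P) = -32/5 (J(r, P) = -5 - 1*7/5 = -5 - 7/5 = -32/5)
J(√(6 + 4), y(-1))*l(11, 14) = -32/5*3 = -96/5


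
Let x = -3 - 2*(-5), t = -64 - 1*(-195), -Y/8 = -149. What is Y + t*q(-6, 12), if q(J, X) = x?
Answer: 2109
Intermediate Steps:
Y = 1192 (Y = -8*(-149) = 1192)
t = 131 (t = -64 + 195 = 131)
x = 7 (x = -3 + 10 = 7)
q(J, X) = 7
Y + t*q(-6, 12) = 1192 + 131*7 = 1192 + 917 = 2109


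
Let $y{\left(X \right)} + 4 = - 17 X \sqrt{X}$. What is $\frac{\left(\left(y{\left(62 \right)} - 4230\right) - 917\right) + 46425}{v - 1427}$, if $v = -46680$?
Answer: $- \frac{41274}{48107} + \frac{1054 \sqrt{62}}{48107} \approx -0.68545$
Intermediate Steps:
$y{\left(X \right)} = -4 - 17 X^{\frac{3}{2}}$ ($y{\left(X \right)} = -4 + - 17 X \sqrt{X} = -4 - 17 X^{\frac{3}{2}}$)
$\frac{\left(\left(y{\left(62 \right)} - 4230\right) - 917\right) + 46425}{v - 1427} = \frac{\left(\left(\left(-4 - 17 \cdot 62^{\frac{3}{2}}\right) - 4230\right) - 917\right) + 46425}{-46680 - 1427} = \frac{\left(\left(\left(-4 - 17 \cdot 62 \sqrt{62}\right) - 4230\right) - 917\right) + 46425}{-48107} = \left(\left(\left(\left(-4 - 1054 \sqrt{62}\right) - 4230\right) - 917\right) + 46425\right) \left(- \frac{1}{48107}\right) = \left(\left(\left(-4234 - 1054 \sqrt{62}\right) - 917\right) + 46425\right) \left(- \frac{1}{48107}\right) = \left(\left(-5151 - 1054 \sqrt{62}\right) + 46425\right) \left(- \frac{1}{48107}\right) = \left(41274 - 1054 \sqrt{62}\right) \left(- \frac{1}{48107}\right) = - \frac{41274}{48107} + \frac{1054 \sqrt{62}}{48107}$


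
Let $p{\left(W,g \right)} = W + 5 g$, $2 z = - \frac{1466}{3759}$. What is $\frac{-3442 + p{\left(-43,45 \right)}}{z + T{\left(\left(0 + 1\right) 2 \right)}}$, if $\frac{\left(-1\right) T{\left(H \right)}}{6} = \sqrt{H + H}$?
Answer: $\frac{12254340}{45841} \approx 267.32$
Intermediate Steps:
$z = - \frac{733}{3759}$ ($z = \frac{\left(-1466\right) \frac{1}{3759}}{2} = \frac{1}{2} \left(- \frac{1466}{3759}\right) = - \frac{733}{3759} \approx -0.195$)
$T{\left(H \right)} = - 6 \sqrt{2} \sqrt{H}$ ($T{\left(H \right)} = - 6 \sqrt{H + H} = - 6 \sqrt{2 H} = - 6 \sqrt{2} \sqrt{H}$)
$\frac{-3442 + p{\left(-43,45 \right)}}{z + T{\left(\left(0 + 1\right) 2 \right)}} = \frac{-3442 + \left(-43 + 5 \cdot 45\right)}{- \frac{733}{3759} - 6 \sqrt{2} \sqrt{\left(0 + 1\right) 2}} = \frac{-3442 + \left(-43 + 225\right)}{- \frac{733}{3759} - 6 \sqrt{2} \sqrt{1 \cdot 2}} = \frac{-3442 + 182}{- \frac{733}{3759} - 6 \sqrt{2} \sqrt{2}} = - \frac{3260}{- \frac{733}{3759} - 12} = - \frac{3260}{- \frac{45841}{3759}} = \left(-3260\right) \left(- \frac{3759}{45841}\right) = \frac{12254340}{45841}$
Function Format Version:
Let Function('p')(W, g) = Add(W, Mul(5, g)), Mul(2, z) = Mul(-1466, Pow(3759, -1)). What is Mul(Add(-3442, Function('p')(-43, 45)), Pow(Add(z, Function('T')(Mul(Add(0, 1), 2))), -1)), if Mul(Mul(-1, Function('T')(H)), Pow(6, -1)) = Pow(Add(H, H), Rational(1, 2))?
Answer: Rational(12254340, 45841) ≈ 267.32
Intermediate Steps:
z = Rational(-733, 3759) (z = Mul(Rational(1, 2), Mul(-1466, Pow(3759, -1))) = Mul(Rational(1, 2), Mul(-1466, Rational(1, 3759))) = Mul(Rational(1, 2), Rational(-1466, 3759)) = Rational(-733, 3759) ≈ -0.19500)
Function('T')(H) = Mul(-6, Pow(2, Rational(1, 2)), Pow(H, Rational(1, 2))) (Function('T')(H) = Mul(-6, Pow(Add(H, H), Rational(1, 2))) = Mul(-6, Pow(Mul(2, H), Rational(1, 2))) = Mul(-6, Mul(Pow(2, Rational(1, 2)), Pow(H, Rational(1, 2)))) = Mul(-6, Pow(2, Rational(1, 2)), Pow(H, Rational(1, 2))))
Mul(Add(-3442, Function('p')(-43, 45)), Pow(Add(z, Function('T')(Mul(Add(0, 1), 2))), -1)) = Mul(Add(-3442, Add(-43, Mul(5, 45))), Pow(Add(Rational(-733, 3759), Mul(-6, Pow(2, Rational(1, 2)), Pow(Mul(Add(0, 1), 2), Rational(1, 2)))), -1)) = Mul(Add(-3442, Add(-43, 225)), Pow(Add(Rational(-733, 3759), Mul(-6, Pow(2, Rational(1, 2)), Pow(Mul(1, 2), Rational(1, 2)))), -1)) = Mul(Add(-3442, 182), Pow(Add(Rational(-733, 3759), Mul(-6, Pow(2, Rational(1, 2)), Pow(2, Rational(1, 2)))), -1)) = Mul(-3260, Pow(Add(Rational(-733, 3759), -12), -1)) = Mul(-3260, Pow(Rational(-45841, 3759), -1)) = Mul(-3260, Rational(-3759, 45841)) = Rational(12254340, 45841)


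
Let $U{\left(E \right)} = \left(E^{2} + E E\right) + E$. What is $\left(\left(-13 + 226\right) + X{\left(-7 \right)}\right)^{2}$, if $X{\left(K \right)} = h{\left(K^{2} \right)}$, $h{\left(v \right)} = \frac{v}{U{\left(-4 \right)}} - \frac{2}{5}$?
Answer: $\frac{18378369}{400} \approx 45946.0$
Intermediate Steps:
$U{\left(E \right)} = E + 2 E^{2}$ ($U{\left(E \right)} = \left(E^{2} + E^{2}\right) + E = 2 E^{2} + E = E + 2 E^{2}$)
$h{\left(v \right)} = - \frac{2}{5} + \frac{v}{28}$ ($h{\left(v \right)} = \frac{v}{\left(-4\right) \left(1 + 2 \left(-4\right)\right)} - \frac{2}{5} = \frac{v}{\left(-4\right) \left(1 - 8\right)} - \frac{2}{5} = \frac{v}{\left(-4\right) \left(-7\right)} - \frac{2}{5} = \frac{v}{28} - \frac{2}{5} = - \frac{2}{5} + \frac{v}{28}$)
$X{\left(K \right)} = - \frac{2}{5} + \frac{K^{2}}{28}$
$\left(\left(-13 + 226\right) + X{\left(-7 \right)}\right)^{2} = \left(\left(-13 + 226\right) - \left(\frac{2}{5} - \frac{\left(-7\right)^{2}}{28}\right)\right)^{2} = \left(213 + \left(- \frac{2}{5} + \frac{1}{28} \cdot 49\right)\right)^{2} = \left(213 + \left(- \frac{2}{5} + \frac{7}{4}\right)\right)^{2} = \left(213 + \frac{27}{20}\right)^{2} = \left(\frac{4287}{20}\right)^{2} = \frac{18378369}{400}$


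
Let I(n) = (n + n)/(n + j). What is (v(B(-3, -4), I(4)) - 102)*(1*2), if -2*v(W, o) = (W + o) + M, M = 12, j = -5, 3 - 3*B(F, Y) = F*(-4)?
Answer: -205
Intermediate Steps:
B(F, Y) = 1 + 4*F/3 (B(F, Y) = 1 - F*(-4)/3 = 1 - (-4)*F/3 = 1 + 4*F/3)
I(n) = 2*n/(-5 + n) (I(n) = (n + n)/(n - 5) = (2*n)/(-5 + n) = 2*n/(-5 + n))
v(W, o) = -6 - W/2 - o/2 (v(W, o) = -((W + o) + 12)/2 = -(12 + W + o)/2 = -6 - W/2 - o/2)
(v(B(-3, -4), I(4)) - 102)*(1*2) = ((-6 - (1 + (4/3)*(-3))/2 - 4/(-5 + 4)) - 102)*(1*2) = ((-6 - (1 - 4)/2 - 4/(-1)) - 102)*2 = ((-6 - ½*(-3) - 4*(-1)) - 102)*2 = ((-6 + 3/2 - ½*(-8)) - 102)*2 = ((-6 + 3/2 + 4) - 102)*2 = (-½ - 102)*2 = -205/2*2 = -205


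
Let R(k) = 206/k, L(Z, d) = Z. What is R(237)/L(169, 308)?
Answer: 206/40053 ≈ 0.0051432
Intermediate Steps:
R(237)/L(169, 308) = (206/237)/169 = (206*(1/237))*(1/169) = (206/237)*(1/169) = 206/40053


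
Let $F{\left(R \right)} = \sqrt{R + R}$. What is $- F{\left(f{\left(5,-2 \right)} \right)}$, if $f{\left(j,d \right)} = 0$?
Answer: $0$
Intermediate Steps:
$F{\left(R \right)} = \sqrt{2} \sqrt{R}$ ($F{\left(R \right)} = \sqrt{2 R} = \sqrt{2} \sqrt{R}$)
$- F{\left(f{\left(5,-2 \right)} \right)} = - \sqrt{2} \sqrt{0} = - \sqrt{2} \cdot 0 = \left(-1\right) 0 = 0$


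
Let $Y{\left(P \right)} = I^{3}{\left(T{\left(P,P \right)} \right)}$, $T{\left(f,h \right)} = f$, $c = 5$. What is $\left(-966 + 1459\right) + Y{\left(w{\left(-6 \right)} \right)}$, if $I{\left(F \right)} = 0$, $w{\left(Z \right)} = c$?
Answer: $493$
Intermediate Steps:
$w{\left(Z \right)} = 5$
$Y{\left(P \right)} = 0$ ($Y{\left(P \right)} = 0^{3} = 0$)
$\left(-966 + 1459\right) + Y{\left(w{\left(-6 \right)} \right)} = \left(-966 + 1459\right) + 0 = 493 + 0 = 493$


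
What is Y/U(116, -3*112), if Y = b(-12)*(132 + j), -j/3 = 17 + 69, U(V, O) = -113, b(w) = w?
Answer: -1512/113 ≈ -13.381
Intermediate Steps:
j = -258 (j = -3*(17 + 69) = -3*86 = -258)
Y = 1512 (Y = -12*(132 - 258) = -12*(-126) = 1512)
Y/U(116, -3*112) = 1512/(-113) = 1512*(-1/113) = -1512/113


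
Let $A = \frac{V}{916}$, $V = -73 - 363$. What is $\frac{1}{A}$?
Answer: $- \frac{229}{109} \approx -2.1009$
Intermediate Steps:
$V = -436$ ($V = -73 - 363 = -436$)
$A = - \frac{109}{229}$ ($A = - \frac{436}{916} = \left(-436\right) \frac{1}{916} = - \frac{109}{229} \approx -0.47598$)
$\frac{1}{A} = \frac{1}{- \frac{109}{229}} = - \frac{229}{109}$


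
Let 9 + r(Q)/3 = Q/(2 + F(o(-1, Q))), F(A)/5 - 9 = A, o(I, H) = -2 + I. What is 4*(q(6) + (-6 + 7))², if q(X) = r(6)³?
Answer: 5727896962802641/4194304 ≈ 1.3656e+9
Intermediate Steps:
F(A) = 45 + 5*A
r(Q) = -27 + 3*Q/32 (r(Q) = -27 + 3*(Q/(2 + (45 + 5*(-2 - 1)))) = -27 + 3*(Q/(2 + (45 + 5*(-3)))) = -27 + 3*(Q/(2 + (45 - 15))) = -27 + 3*(Q/(2 + 30)) = -27 + 3*(Q/32) = -27 + 3*Q/32)
q(X) = -75686967/4096 (q(X) = (-27 + (3/32)*6)³ = (-27 + 9/16)³ = (-423/16)³ = -75686967/4096)
4*(q(6) + (-6 + 7))² = 4*(-75686967/4096 + (-6 + 7))² = 4*(-75686967/4096 + 1)² = 4*(-75682871/4096)² = 4*(5727896962802641/16777216) = 5727896962802641/4194304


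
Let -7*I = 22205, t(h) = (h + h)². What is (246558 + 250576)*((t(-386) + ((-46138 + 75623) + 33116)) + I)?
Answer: 2280796107260/7 ≈ 3.2583e+11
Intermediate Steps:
t(h) = 4*h² (t(h) = (2*h)² = 4*h²)
I = -22205/7 (I = -⅐*22205 = -22205/7 ≈ -3172.1)
(246558 + 250576)*((t(-386) + ((-46138 + 75623) + 33116)) + I) = (246558 + 250576)*((4*(-386)² + ((-46138 + 75623) + 33116)) - 22205/7) = 497134*((4*148996 + (29485 + 33116)) - 22205/7) = 497134*((595984 + 62601) - 22205/7) = 497134*(658585 - 22205/7) = 497134*(4587890/7) = 2280796107260/7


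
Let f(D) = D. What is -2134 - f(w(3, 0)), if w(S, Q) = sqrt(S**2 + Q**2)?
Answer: -2137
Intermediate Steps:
w(S, Q) = sqrt(Q**2 + S**2)
-2134 - f(w(3, 0)) = -2134 - sqrt(0**2 + 3**2) = -2134 - sqrt(0 + 9) = -2134 - sqrt(9) = -2134 - 1*3 = -2134 - 3 = -2137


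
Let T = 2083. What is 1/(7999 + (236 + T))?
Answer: 1/10318 ≈ 9.6918e-5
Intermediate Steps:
1/(7999 + (236 + T)) = 1/(7999 + (236 + 2083)) = 1/(7999 + 2319) = 1/10318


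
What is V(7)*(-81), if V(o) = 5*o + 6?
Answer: -3321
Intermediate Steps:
V(o) = 6 + 5*o
V(7)*(-81) = (6 + 5*7)*(-81) = (6 + 35)*(-81) = 41*(-81) = -3321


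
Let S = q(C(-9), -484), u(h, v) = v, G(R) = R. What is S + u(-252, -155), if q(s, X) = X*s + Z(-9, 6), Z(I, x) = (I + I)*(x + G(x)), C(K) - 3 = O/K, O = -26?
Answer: -28991/9 ≈ -3221.2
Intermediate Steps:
C(K) = 3 - 26/K
Z(I, x) = 4*I*x (Z(I, x) = (I + I)*(x + x) = (2*I)*(2*x) = 4*I*x)
q(s, X) = -216 + X*s (q(s, X) = X*s + 4*(-9)*6 = X*s - 216 = -216 + X*s)
S = -27596/9 (S = -216 - 484*(3 - 26/(-9)) = -216 - 484*(3 - 26*(-⅑)) = -216 - 484*(3 + 26/9) = -216 - 484*53/9 = -216 - 25652/9 = -27596/9 ≈ -3066.2)
S + u(-252, -155) = -27596/9 - 155 = -28991/9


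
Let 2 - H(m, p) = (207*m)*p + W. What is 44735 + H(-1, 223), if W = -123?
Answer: 91021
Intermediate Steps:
H(m, p) = 125 - 207*m*p (H(m, p) = 2 - ((207*m)*p - 123) = 2 - (207*m*p - 123) = 2 - (-123 + 207*m*p) = 2 + (123 - 207*m*p) = 125 - 207*m*p)
44735 + H(-1, 223) = 44735 + (125 - 207*(-1)*223) = 44735 + (125 + 46161) = 44735 + 46286 = 91021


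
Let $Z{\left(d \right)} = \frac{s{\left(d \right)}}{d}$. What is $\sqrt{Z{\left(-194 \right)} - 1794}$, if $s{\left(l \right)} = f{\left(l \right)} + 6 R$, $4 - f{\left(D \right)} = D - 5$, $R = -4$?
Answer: $\frac{i \sqrt{67553710}}{194} \approx 42.367 i$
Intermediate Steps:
$f{\left(D \right)} = 9 - D$ ($f{\left(D \right)} = 4 - \left(D - 5\right) = 4 - \left(-5 + D\right) = 9 - D$)
$s{\left(l \right)} = -15 - l$ ($s{\left(l \right)} = \left(9 - l\right) + 6 \left(-4\right) = \left(9 - l\right) - 24 = -15 - l$)
$Z{\left(d \right)} = \frac{-15 - d}{d}$
$\sqrt{Z{\left(-194 \right)} - 1794} = \sqrt{\frac{-15 - -194}{-194} - 1794} = \sqrt{- \frac{-15 + 194}{194} - 1794} = \sqrt{\left(- \frac{1}{194}\right) 179 - 1794} = \sqrt{- \frac{179}{194} - 1794} = \sqrt{- \frac{348215}{194}} = \frac{i \sqrt{67553710}}{194}$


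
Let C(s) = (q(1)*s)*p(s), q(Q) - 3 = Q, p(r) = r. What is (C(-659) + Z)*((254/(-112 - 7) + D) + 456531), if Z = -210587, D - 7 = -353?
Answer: 82869222739657/119 ≈ 6.9638e+11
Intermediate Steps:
D = -346 (D = 7 - 353 = -346)
q(Q) = 3 + Q
C(s) = 4*s² (C(s) = ((3 + 1)*s)*s = (4*s)*s = 4*s²)
(C(-659) + Z)*((254/(-112 - 7) + D) + 456531) = (4*(-659)² - 210587)*((254/(-112 - 7) - 346) + 456531) = (4*434281 - 210587)*((254/(-119) - 346) + 456531) = (1737124 - 210587)*((-1/119*254 - 346) + 456531) = 1526537*((-254/119 - 346) + 456531) = 1526537*(-41428/119 + 456531) = 1526537*(54285761/119) = 82869222739657/119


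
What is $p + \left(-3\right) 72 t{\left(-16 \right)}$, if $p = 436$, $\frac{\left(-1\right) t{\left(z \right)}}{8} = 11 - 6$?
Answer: $9076$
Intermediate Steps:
$t{\left(z \right)} = -40$ ($t{\left(z \right)} = - 8 \left(11 - 6\right) = \left(-8\right) 5 = -40$)
$p + \left(-3\right) 72 t{\left(-16 \right)} = 436 + \left(-3\right) 72 \left(-40\right) = 436 - -8640 = 436 + 8640 = 9076$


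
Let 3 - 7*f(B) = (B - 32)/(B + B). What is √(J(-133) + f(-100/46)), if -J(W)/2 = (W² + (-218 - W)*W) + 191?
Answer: I*√286016402/70 ≈ 241.6*I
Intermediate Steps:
f(B) = 3/7 - (-32 + B)/(14*B) (f(B) = 3/7 - (B - 32)/(7*(B + B)) = 3/7 - (-32 + B)/(7*(2*B)) = 3/7 - (-32 + B)*1/(2*B)/7 = 3/7 - (-32 + B)/(14*B))
J(W) = -382 - 2*W² - 2*W*(-218 - W) (J(W) = -2*((W² + (-218 - W)*W) + 191) = -2*((W² + W*(-218 - W)) + 191) = -2*(191 + W² + W*(-218 - W)) = -382 - 2*W² - 2*W*(-218 - W))
√(J(-133) + f(-100/46)) = √((-382 + 436*(-133)) + (32 + 5*(-100/46))/(14*((-100/46)))) = √((-382 - 57988) + (32 + 5*(-100*1/46))/(14*((-100*1/46)))) = √(-58370 + (32 + 5*(-50/23))/(14*(-50/23))) = √(-58370 + (1/14)*(-23/50)*(32 - 250/23)) = √(-58370 + (1/14)*(-23/50)*(486/23)) = √(-58370 - 243/350) = √(-20429743/350) = I*√286016402/70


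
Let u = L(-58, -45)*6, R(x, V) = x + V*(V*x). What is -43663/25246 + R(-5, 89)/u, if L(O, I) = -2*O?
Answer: -257595877/4392804 ≈ -58.640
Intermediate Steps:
R(x, V) = x + x*V²
u = 696 (u = -2*(-58)*6 = 116*6 = 696)
-43663/25246 + R(-5, 89)/u = -43663/25246 - 5*(1 + 89²)/696 = -43663*1/25246 - 5*(1 + 7921)*(1/696) = -43663/25246 - 5*7922*(1/696) = -43663/25246 - 39610*1/696 = -43663/25246 - 19805/348 = -257595877/4392804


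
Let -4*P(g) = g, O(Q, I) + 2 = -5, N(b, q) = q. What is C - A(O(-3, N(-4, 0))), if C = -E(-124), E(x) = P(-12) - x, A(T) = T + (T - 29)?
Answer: -84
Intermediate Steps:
O(Q, I) = -7 (O(Q, I) = -2 - 5 = -7)
P(g) = -g/4
A(T) = -29 + 2*T (A(T) = T + (-29 + T) = -29 + 2*T)
E(x) = 3 - x (E(x) = -1/4*(-12) - x = 3 - x)
C = -127 (C = -(3 - 1*(-124)) = -(3 + 124) = -1*127 = -127)
C - A(O(-3, N(-4, 0))) = -127 - (-29 + 2*(-7)) = -127 - (-29 - 14) = -127 - 1*(-43) = -127 + 43 = -84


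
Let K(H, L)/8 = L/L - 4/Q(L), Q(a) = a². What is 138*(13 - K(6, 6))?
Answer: 2438/3 ≈ 812.67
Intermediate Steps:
K(H, L) = 8 - 32/L² (K(H, L) = 8*(L/L - 4/L²) = 8*(1 - 4/L²) = 8 - 32/L²)
138*(13 - K(6, 6)) = 138*(13 - (8 - 32/6²)) = 138*(13 - (8 - 32*1/36)) = 138*(13 - (8 - 8/9)) = 138*(13 - 1*64/9) = 138*(13 - 64/9) = 138*(53/9) = 2438/3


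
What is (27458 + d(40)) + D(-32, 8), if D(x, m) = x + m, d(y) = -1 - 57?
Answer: 27376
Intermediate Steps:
d(y) = -58
D(x, m) = m + x
(27458 + d(40)) + D(-32, 8) = (27458 - 58) + (8 - 32) = 27400 - 24 = 27376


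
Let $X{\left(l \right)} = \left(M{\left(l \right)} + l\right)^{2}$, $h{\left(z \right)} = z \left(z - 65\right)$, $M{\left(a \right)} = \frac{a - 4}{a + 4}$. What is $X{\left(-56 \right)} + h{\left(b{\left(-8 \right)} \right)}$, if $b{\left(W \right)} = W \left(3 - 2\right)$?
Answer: $\frac{607065}{169} \approx 3592.1$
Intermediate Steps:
$b{\left(W \right)} = W$ ($b{\left(W \right)} = W 1 = W$)
$M{\left(a \right)} = \frac{-4 + a}{4 + a}$
$h{\left(z \right)} = z \left(-65 + z\right)$
$X{\left(l \right)} = \left(l + \frac{-4 + l}{4 + l}\right)^{2}$ ($X{\left(l \right)} = \left(\frac{-4 + l}{4 + l} + l\right)^{2} = \left(l + \frac{-4 + l}{4 + l}\right)^{2}$)
$X{\left(-56 \right)} + h{\left(b{\left(-8 \right)} \right)} = \frac{\left(-4 - 56 - 56 \left(4 - 56\right)\right)^{2}}{\left(4 - 56\right)^{2}} - 8 \left(-65 - 8\right) = \frac{\left(-4 - 56 - -2912\right)^{2}}{2704} - -584 = \frac{\left(-4 - 56 + 2912\right)^{2}}{2704} + 584 = \frac{2852^{2}}{2704} + 584 = \frac{1}{2704} \cdot 8133904 + 584 = \frac{508369}{169} + 584 = \frac{607065}{169}$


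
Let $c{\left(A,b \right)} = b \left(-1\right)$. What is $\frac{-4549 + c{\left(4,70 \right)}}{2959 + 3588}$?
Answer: $- \frac{4619}{6547} \approx -0.70551$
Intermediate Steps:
$c{\left(A,b \right)} = - b$
$\frac{-4549 + c{\left(4,70 \right)}}{2959 + 3588} = \frac{-4549 - 70}{2959 + 3588} = \frac{-4549 - 70}{6547} = \left(-4619\right) \frac{1}{6547} = - \frac{4619}{6547}$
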